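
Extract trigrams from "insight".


Word: "insight" (length 7)
Number of trigrams = 7 - 3 + 1 = 5
  Position 0: "ins"
  Position 1: "nsi"
  Position 2: "sig"
  Position 3: "igh"
  Position 4: "ght"
Trigrams = "ins", "nsi", "sig", "igh", "ght"


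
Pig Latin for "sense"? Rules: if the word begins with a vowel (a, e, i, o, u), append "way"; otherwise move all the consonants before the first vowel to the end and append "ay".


Word: "sense"
Starts with consonant(s) → move to end, add 'ay'
Consonant cluster: "s"
Pig Latin = "ensesay"


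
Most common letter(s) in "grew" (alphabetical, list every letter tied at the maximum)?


Word: "grew"
Letter counts:
  'e': 1
  'g': 1
  'r': 1
  'w': 1
Maximum count = 1
Most frequent = 'e', 'g', 'r', 'w' (1 time each)


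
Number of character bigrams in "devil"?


Word: "devil" (length 5)
Number of 2-grams = length - 2 + 1 = 5 - 2 + 1
= 4


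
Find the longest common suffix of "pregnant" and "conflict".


Word 1: "pregnant"
Word 2: "conflict"
Comparing from end:
  Pos -1: 't' == 't'
  Pos -2: 'n' != 'c' (stop)
LCS = "t" (length 1)


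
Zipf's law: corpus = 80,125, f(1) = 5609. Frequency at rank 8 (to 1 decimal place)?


Zipf's law: f(r) = f(1) / r
f(1) = 5609
f(8) = 5609 / 8
= 701.1 occurrences


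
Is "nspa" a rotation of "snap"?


Word: "snap", Candidate: "nspa"
Method: check if candidate is substring of word+word
"snapsnap" contains "nspa"? No
Is rotation = No


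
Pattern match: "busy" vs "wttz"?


Pattern of "busy": [0, 1, 2, 3]
Pattern of "wttz": [0, 1, 1, 2]
Patterns do not match
Same pattern = No


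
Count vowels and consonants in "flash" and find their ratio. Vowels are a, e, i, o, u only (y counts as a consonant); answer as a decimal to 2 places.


Word: "flash"
Vowels (a,e,i,o,u): 1
Consonants: 4
Ratio = 1/4
= 0.25


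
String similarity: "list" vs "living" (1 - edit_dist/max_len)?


Word 1: "list" (length 4)
Word 2: "living" (length 6)
One optimal edit sequence:
  1. keep 'l'
  2. insert 'i'  (+1)
  3. insert 'v'  (+1)
  4. keep 'i'
  5. substitute 's' -> 'n'  (+1)
  6. substitute 't' -> 'g'  (+1)
Edit distance = 4
Max length = max(4, 6) = 6
Similarity = 1 - 4/6
= 0.3333


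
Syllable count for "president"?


Word: "president"
Syllable breakdown: pres | i | dent
Counting: 3 parts
= 3 syllables


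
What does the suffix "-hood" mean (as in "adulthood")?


Suffix: -hood
As in: adulthood -> adult + -hood
Meaning = state / condition


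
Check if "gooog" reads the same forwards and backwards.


Word: "gooog"
Reversed: "gooog"
Forward == Backward? gooog == gooog
Palindrome = Yes


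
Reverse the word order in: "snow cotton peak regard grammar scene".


Original: "snow cotton peak regard grammar scene"
Words (1..n): snow | cotton | peak | regard | grammar | scene
Reversed (n..1): scene | grammar | regard | peak | cotton | snow
Result = "scene grammar regard peak cotton snow"


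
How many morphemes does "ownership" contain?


Word: "ownership"
Morphemes: own | -er | -ship
Each morpheme carries meaning
= 3 morphemes


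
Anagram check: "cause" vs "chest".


Word 1: "cause" → sorted: acesu
Word 2: "chest" → sorted: cehst
Same letters? acesu != cehst
Anagram = No


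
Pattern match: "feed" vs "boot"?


Pattern of "feed": [0, 1, 1, 2]
Pattern of "boot": [0, 1, 1, 2]
Patterns match
Same pattern = Yes


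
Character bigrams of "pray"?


Word: "pray" (length 4)
Number of bigrams = 4 - 2 + 1 = 3
  Position 0: "pr"
  Position 1: "ra"
  Position 2: "ay"
Bigrams = "pr", "ra", "ay"


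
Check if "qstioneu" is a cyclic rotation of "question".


Word: "question", Candidate: "qstioneu"
Method: check if candidate is substring of word+word
"questionquestion" contains "qstioneu"? No
Is rotation = No


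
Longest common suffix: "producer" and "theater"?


Word 1: "producer"
Word 2: "theater"
Comparing from end:
  Pos -1: 'r' == 'r'
  Pos -2: 'e' == 'e'
  Pos -3: 'c' != 't' (stop)
LCS = "er" (length 2)


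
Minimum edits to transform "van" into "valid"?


Word 1: "van" (length 3)
Word 2: "valid" (length 5)
One optimal edit sequence (insert/delete/substitute each cost 1):
  1. keep 'v'
  2. keep 'a'
  3. insert 'l'  (+1)
  4. insert 'i'  (+1)
  5. substitute 'n' -> 'd'  (+1)
Total edit operations: 3
Edit distance = 3


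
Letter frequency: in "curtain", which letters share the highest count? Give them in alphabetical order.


Word: "curtain"
Letter counts:
  'a': 1
  'c': 1
  'i': 1
  'n': 1
  'r': 1
  't': 1
  'u': 1
Maximum count = 1
Most frequent = 'a', 'c', 'i', 'n', 'r', 't', 'u' (1 time each)


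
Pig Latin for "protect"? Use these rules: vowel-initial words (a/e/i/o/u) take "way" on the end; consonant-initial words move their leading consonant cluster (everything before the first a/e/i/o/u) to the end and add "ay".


Word: "protect"
Starts with consonant(s) → move to end, add 'ay'
Consonant cluster: "pr"
Pig Latin = "otectpray"


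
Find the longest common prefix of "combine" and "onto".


Word 1: "combine"
Word 2: "onto"
Comparing from start:
  Pos 0: 'c' != 'o' (stop)
LCP = "" (length 0)


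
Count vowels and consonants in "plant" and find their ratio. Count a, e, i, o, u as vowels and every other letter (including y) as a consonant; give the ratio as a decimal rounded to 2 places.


Word: "plant"
Vowels (a,e,i,o,u): 1
Consonants: 4
Ratio = 1/4
= 0.25


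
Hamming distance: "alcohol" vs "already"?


Comparing character by character (same length = 7):
  Pos 0: 'a' vs 'a' =
  Pos 1: 'l' vs 'l' =
  Pos 2: 'c' vs 'r' !=
  Pos 3: 'o' vs 'e' !=
  Pos 4: 'h' vs 'a' !=
  Pos 5: 'o' vs 'd' !=
  Pos 6: 'l' vs 'y' !=
Hamming distance = 5


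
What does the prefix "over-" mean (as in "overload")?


Prefix: over-
Example: overload = over- + load
Meaning = excessive


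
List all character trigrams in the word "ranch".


Word: "ranch" (length 5)
Number of trigrams = 5 - 3 + 1 = 3
  Position 0: "ran"
  Position 1: "anc"
  Position 2: "nch"
Trigrams = "ran", "anc", "nch"


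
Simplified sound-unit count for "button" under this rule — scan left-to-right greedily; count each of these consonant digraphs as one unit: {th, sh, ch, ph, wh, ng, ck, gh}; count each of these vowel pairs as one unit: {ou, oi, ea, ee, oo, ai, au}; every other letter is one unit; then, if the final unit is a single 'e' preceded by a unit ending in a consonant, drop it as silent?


Word: "button" (6 letters)
Left-to-right scan:
  1. 'b' (letter)
  2. 'u' (letter)
  3. 't' (letter)
  4. 't' (letter)
  5. 'o' (letter)
  6. 'n' (letter)
Units from scan: 6
Sound units = 6 units


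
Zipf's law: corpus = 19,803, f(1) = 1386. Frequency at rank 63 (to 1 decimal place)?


Zipf's law: f(r) = f(1) / r
f(1) = 1386
f(63) = 1386 / 63
= 22.0 occurrences


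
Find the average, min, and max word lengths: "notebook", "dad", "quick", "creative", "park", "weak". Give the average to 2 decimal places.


Lengths: "notebook"=8, "dad"=3, "quick"=5, "creative"=8, "park"=4, "weak"=4
Sum = 32, Count = 6
Average = 32/6 = 5.33
= avg=5.33, min=3, max=8


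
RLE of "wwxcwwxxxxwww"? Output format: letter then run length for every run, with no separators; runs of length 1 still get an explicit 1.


String: "wwxcwwxxxxwww"
Scanning for consecutive runs:
  'w' x 2
  'x' x 1
  'c' x 1
  'w' x 2
  'x' x 4
  'w' x 3
RLE = "w2x1c1w2x4w3"


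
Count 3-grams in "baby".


Word: "baby" (length 4)
Number of 3-grams = length - 3 + 1 = 4 - 3 + 1
= 2


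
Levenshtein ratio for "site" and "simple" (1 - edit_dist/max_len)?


Word 1: "site" (length 4)
Word 2: "simple" (length 6)
One optimal edit sequence:
  1. keep 's'
  2. keep 'i'
  3. insert 'm'  (+1)
  4. insert 'p'  (+1)
  5. substitute 't' -> 'l'  (+1)
  6. keep 'e'
Edit distance = 3
Max length = max(4, 6) = 6
Similarity = 1 - 3/6
= 0.5000


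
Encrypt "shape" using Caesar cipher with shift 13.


Word: "shape"
Shift: 13
Each letter → (letter + shift) mod 26:
  's' (18) + 13 = 5 → 'f'
  'h' (7) + 13 = 20 → 'u'
  'a' (0) + 13 = 13 → 'n'
  'p' (15) + 13 = 2 → 'c'
  'e' (4) + 13 = 17 → 'r'
Result = "funcr"


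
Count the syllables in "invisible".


Word: "invisible"
Syllable breakdown: in-vis-i-ble
Counting: 4 parts
= 4 syllables


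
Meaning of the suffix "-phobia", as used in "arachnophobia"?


Suffix: -phobia
As in: arachnophobia -> arachno- + -phobia
Meaning = fear of


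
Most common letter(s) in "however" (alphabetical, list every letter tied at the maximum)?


Word: "however"
Letter counts:
  'e': 2
  'h': 1
  'o': 1
  'r': 1
  'v': 1
  'w': 1
Maximum count = 2
Most frequent = 'e' (2 times each)


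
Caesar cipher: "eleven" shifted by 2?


Word: "eleven"
Shift: 2
Each letter → (letter + shift) mod 26:
  'e' (4) + 2 = 6 → 'g'
  'l' (11) + 2 = 13 → 'n'
  'e' (4) + 2 = 6 → 'g'
  'v' (21) + 2 = 23 → 'x'
  'e' (4) + 2 = 6 → 'g'
  'n' (13) + 2 = 15 → 'p'
Result = "gngxgp"


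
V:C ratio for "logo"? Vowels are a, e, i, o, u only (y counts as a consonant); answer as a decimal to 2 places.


Word: "logo"
Vowels (a,e,i,o,u): 2
Consonants: 2
Ratio = 2/2
= 1.00


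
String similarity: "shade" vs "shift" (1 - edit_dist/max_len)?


Word 1: "shade" (length 5)
Word 2: "shift" (length 5)
One optimal edit sequence:
  1. keep 's'
  2. keep 'h'
  3. substitute 'a' -> 'i'  (+1)
  4. substitute 'd' -> 'f'  (+1)
  5. substitute 'e' -> 't'  (+1)
Edit distance = 3
Max length = max(5, 5) = 5
Similarity = 1 - 3/5
= 0.4000


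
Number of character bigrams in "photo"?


Word: "photo" (length 5)
Number of 2-grams = length - 2 + 1 = 5 - 2 + 1
= 4


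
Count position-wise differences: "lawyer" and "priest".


Comparing character by character (same length = 6):
  Pos 0: 'l' vs 'p' !=
  Pos 1: 'a' vs 'r' !=
  Pos 2: 'w' vs 'i' !=
  Pos 3: 'y' vs 'e' !=
  Pos 4: 'e' vs 's' !=
  Pos 5: 'r' vs 't' !=
Hamming distance = 6


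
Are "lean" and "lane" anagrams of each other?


Word 1: "lean" → sorted: aeln
Word 2: "lane" → sorted: aeln
Same letters? aeln == aeln
Anagram = Yes


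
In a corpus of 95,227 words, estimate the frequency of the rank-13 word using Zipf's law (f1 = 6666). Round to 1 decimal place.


Zipf's law: f(r) = f(1) / r
f(1) = 6666
f(13) = 6666 / 13
= 512.8 occurrences


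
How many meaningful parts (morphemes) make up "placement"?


Word: "placement"
Morphemes: place | -ment
Each morpheme carries meaning
= 2 morphemes


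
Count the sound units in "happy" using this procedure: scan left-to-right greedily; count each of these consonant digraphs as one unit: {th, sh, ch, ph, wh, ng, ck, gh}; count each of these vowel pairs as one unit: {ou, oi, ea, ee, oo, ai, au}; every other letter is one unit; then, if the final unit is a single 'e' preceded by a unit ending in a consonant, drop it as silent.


Word: "happy" (5 letters)
Left-to-right scan:
  [1] 'h' (letter)
  [2] 'a' (letter)
  [3] 'p' (letter)
  [4] 'p' (letter)
  [5] 'y' (letter)
Units from scan: 5
Sound units = 5 units


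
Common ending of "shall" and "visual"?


Word 1: "shall"
Word 2: "visual"
Comparing from end:
  Pos -1: 'l' == 'l'
  Pos -2: 'l' != 'a' (stop)
LCS = "l" (length 1)


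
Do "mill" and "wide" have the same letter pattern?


Pattern of "mill": [0, 1, 2, 2]
Pattern of "wide": [0, 1, 2, 3]
Patterns do not match
Same pattern = No


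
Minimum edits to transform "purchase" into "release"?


Word 1: "purchase" (length 8)
Word 2: "release" (length 7)
One optimal edit sequence (insert/delete/substitute each cost 1):
  1. delete 'p'  (+1)
  2. substitute 'u' -> 'r'  (+1)
  3. substitute 'r' -> 'e'  (+1)
  4. substitute 'c' -> 'l'  (+1)
  5. substitute 'h' -> 'e'  (+1)
  6. keep 'a'
  7. keep 's'
  8. keep 'e'
Total edit operations: 5
Edit distance = 5


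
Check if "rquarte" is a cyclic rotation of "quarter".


Word: "quarter", Candidate: "rquarte"
Method: check if candidate is substring of word+word
"quarterquarter" contains "rquarte"? Yes
Is rotation = Yes


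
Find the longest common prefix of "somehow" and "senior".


Word 1: "somehow"
Word 2: "senior"
Comparing from start:
  Pos 0: 's' == 's'
  Pos 1: 'o' != 'e' (stop)
LCP = "s" (length 1)


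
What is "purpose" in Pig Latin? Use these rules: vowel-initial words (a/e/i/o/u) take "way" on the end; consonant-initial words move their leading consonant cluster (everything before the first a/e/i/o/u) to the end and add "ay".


Word: "purpose"
Starts with consonant(s) → move to end, add 'ay'
Consonant cluster: "p"
Pig Latin = "urposepay"


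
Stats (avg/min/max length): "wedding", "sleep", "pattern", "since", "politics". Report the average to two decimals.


Lengths: "wedding"=7, "sleep"=5, "pattern"=7, "since"=5, "politics"=8
Sum = 32, Count = 5
Average = 32/5 = 6.40
= avg=6.40, min=5, max=8


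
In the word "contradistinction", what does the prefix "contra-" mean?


Prefix: contra-
Example: contradistinction (contra- + distinction)
Meaning = against


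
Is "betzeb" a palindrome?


Word: "betzeb"
Reversed: "bezteb"
Forward == Backward? betzeb != bezteb
Palindrome = No


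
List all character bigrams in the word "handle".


Word: "handle" (length 6)
Number of bigrams = 6 - 2 + 1 = 5
  Position 0: "ha"
  Position 1: "an"
  Position 2: "nd"
  Position 3: "dl"
  Position 4: "le"
Bigrams = "ha", "an", "nd", "dl", "le"


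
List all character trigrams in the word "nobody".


Word: "nobody" (length 6)
Number of trigrams = 6 - 3 + 1 = 4
  Position 0: "nob"
  Position 1: "obo"
  Position 2: "bod"
  Position 3: "ody"
Trigrams = "nob", "obo", "bod", "ody"


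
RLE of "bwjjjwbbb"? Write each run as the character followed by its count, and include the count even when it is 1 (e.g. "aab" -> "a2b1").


String: "bwjjjwbbb"
Scanning for consecutive runs:
  'b' x 1
  'w' x 1
  'j' x 3
  'w' x 1
  'b' x 3
RLE = "b1w1j3w1b3"


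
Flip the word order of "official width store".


Original: "official width store"
Words (1..n): official | width | store
Reversed (n..1): store | width | official
Result = "store width official"


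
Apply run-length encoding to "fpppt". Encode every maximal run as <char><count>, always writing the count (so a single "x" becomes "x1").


String: "fpppt"
Scanning for consecutive runs:
  'f' x 1
  'p' x 3
  't' x 1
RLE = "f1p3t1"


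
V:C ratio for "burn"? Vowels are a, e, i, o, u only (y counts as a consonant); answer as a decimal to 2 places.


Word: "burn"
Vowels (a,e,i,o,u): 1
Consonants: 3
Ratio = 1/3
= 0.33


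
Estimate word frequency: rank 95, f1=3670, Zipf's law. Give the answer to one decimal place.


Zipf's law: f(r) = f(1) / r
f(1) = 3670
f(95) = 3670 / 95
= 38.6 occurrences


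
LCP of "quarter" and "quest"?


Word 1: "quarter"
Word 2: "quest"
Comparing from start:
  Pos 0: 'q' == 'q'
  Pos 1: 'u' == 'u'
  Pos 2: 'a' != 'e' (stop)
LCP = "qu" (length 2)


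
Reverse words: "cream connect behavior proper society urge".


Original: "cream connect behavior proper society urge"
Words (1..n): cream | connect | behavior | proper | society | urge
Reversed (n..1): urge | society | proper | behavior | connect | cream
Result = "urge society proper behavior connect cream"


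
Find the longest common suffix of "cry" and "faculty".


Word 1: "cry"
Word 2: "faculty"
Comparing from end:
  Pos -1: 'y' == 'y'
  Pos -2: 'r' != 't' (stop)
LCS = "y" (length 1)


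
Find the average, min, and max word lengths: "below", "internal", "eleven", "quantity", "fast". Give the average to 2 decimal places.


Lengths: "below"=5, "internal"=8, "eleven"=6, "quantity"=8, "fast"=4
Sum = 31, Count = 5
Average = 31/5 = 6.20
= avg=6.20, min=4, max=8


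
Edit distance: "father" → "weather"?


Word 1: "father" (length 6)
Word 2: "weather" (length 7)
One optimal edit sequence (insert/delete/substitute each cost 1):
  1. insert 'w'  (+1)
  2. substitute 'f' -> 'e'  (+1)
  3. keep 'a'
  4. keep 't'
  5. keep 'h'
  6. keep 'e'
  7. keep 'r'
Total edit operations: 2
Edit distance = 2


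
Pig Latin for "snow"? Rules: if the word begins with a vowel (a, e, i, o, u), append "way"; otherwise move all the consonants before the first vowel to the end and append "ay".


Word: "snow"
Starts with consonant(s) → move to end, add 'ay'
Consonant cluster: "sn"
Pig Latin = "owsnay"


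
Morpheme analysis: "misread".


Word: "misread"
Morphemes: mis- + read
Each morpheme carries meaning
= 2 morphemes


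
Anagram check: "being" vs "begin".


Word 1: "being" → sorted: begin
Word 2: "begin" → sorted: begin
Same letters? begin == begin
Anagram = Yes


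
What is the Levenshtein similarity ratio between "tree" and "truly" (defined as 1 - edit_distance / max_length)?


Word 1: "tree" (length 4)
Word 2: "truly" (length 5)
One optimal edit sequence:
  1. keep 't'
  2. keep 'r'
  3. insert 'u'  (+1)
  4. substitute 'e' -> 'l'  (+1)
  5. substitute 'e' -> 'y'  (+1)
Edit distance = 3
Max length = max(4, 5) = 5
Similarity = 1 - 3/5
= 0.4000


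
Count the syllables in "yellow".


Word: "yellow"
Syllable breakdown: yel-low
Counting: 2 parts
= 2 syllables


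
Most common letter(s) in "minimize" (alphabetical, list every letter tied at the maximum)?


Word: "minimize"
Letter counts:
  'e': 1
  'i': 3
  'm': 2
  'n': 1
  'z': 1
Maximum count = 3
Most frequent = 'i' (3 times each)


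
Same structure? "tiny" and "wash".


Pattern of "tiny": [0, 1, 2, 3]
Pattern of "wash": [0, 1, 2, 3]
Patterns match
Same pattern = Yes


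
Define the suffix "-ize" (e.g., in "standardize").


Suffix: -ize
As in: standardize -> standard + -ize
Meaning = to make


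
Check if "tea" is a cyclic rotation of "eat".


Word: "eat", Candidate: "tea"
Method: check if candidate is substring of word+word
"eateat" contains "tea"? Yes
Is rotation = Yes


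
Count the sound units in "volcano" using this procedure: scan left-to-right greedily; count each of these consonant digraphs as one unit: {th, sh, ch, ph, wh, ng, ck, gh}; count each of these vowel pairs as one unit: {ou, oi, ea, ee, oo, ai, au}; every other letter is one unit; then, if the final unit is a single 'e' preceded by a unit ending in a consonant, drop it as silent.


Word: "volcano" (7 letters)
Left-to-right scan:
  [1] 'v' (letter)
  [2] 'o' (letter)
  [3] 'l' (letter)
  [4] 'c' (letter)
  [5] 'a' (letter)
  [6] 'n' (letter)
  [7] 'o' (letter)
Units from scan: 7
Sound units = 7 units


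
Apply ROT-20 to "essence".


Word: "essence"
Shift: 20
Each letter → (letter + shift) mod 26:
  'e' (4) + 20 = 24 → 'y'
  's' (18) + 20 = 12 → 'm'
  's' (18) + 20 = 12 → 'm'
  'e' (4) + 20 = 24 → 'y'
  'n' (13) + 20 = 7 → 'h'
  'c' (2) + 20 = 22 → 'w'
  'e' (4) + 20 = 24 → 'y'
Result = "ymmyhwy"


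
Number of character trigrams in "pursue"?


Word: "pursue" (length 6)
Number of 3-grams = length - 3 + 1 = 6 - 3 + 1
= 4


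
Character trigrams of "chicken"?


Word: "chicken" (length 7)
Number of trigrams = 7 - 3 + 1 = 5
  Position 0: "chi"
  Position 1: "hic"
  Position 2: "ick"
  Position 3: "cke"
  Position 4: "ken"
Trigrams = "chi", "hic", "ick", "cke", "ken"


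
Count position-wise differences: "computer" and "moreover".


Comparing character by character (same length = 8):
  Pos 0: 'c' vs 'm' !=
  Pos 1: 'o' vs 'o' =
  Pos 2: 'm' vs 'r' !=
  Pos 3: 'p' vs 'e' !=
  Pos 4: 'u' vs 'o' !=
  Pos 5: 't' vs 'v' !=
  Pos 6: 'e' vs 'e' =
  Pos 7: 'r' vs 'r' =
Hamming distance = 5


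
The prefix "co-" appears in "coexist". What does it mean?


Prefix: co-
As in: coexist -> co- + exist
Meaning = together


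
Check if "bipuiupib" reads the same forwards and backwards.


Word: "bipuiupib"
Reversed: "bipuiupib"
Forward == Backward? bipuiupib == bipuiupib
Palindrome = Yes


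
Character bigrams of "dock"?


Word: "dock" (length 4)
Number of bigrams = 4 - 2 + 1 = 3
  Position 0: "do"
  Position 1: "oc"
  Position 2: "ck"
Bigrams = "do", "oc", "ck"


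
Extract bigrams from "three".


Word: "three" (length 5)
Number of bigrams = 5 - 2 + 1 = 4
  Position 0: "th"
  Position 1: "hr"
  Position 2: "re"
  Position 3: "ee"
Bigrams = "th", "hr", "re", "ee"


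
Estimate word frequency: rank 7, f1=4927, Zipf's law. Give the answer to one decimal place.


Zipf's law: f(r) = f(1) / r
f(1) = 4927
f(7) = 4927 / 7
= 703.9 occurrences


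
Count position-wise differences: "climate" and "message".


Comparing character by character (same length = 7):
  Pos 0: 'c' vs 'm' !=
  Pos 1: 'l' vs 'e' !=
  Pos 2: 'i' vs 's' !=
  Pos 3: 'm' vs 's' !=
  Pos 4: 'a' vs 'a' =
  Pos 5: 't' vs 'g' !=
  Pos 6: 'e' vs 'e' =
Hamming distance = 5


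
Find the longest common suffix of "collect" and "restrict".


Word 1: "collect"
Word 2: "restrict"
Comparing from end:
  Pos -1: 't' == 't'
  Pos -2: 'c' == 'c'
  Pos -3: 'e' != 'i' (stop)
LCS = "ct" (length 2)


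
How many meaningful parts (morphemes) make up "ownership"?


Word: "ownership"
Morphemes: own + -er + -ship
Each morpheme carries meaning
= 3 morphemes


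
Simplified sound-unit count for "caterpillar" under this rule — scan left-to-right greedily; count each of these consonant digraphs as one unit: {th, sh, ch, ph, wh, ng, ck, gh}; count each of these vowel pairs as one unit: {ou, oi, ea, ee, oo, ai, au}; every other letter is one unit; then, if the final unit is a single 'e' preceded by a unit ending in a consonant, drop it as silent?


Word: "caterpillar" (11 letters)
Left-to-right scan:
  1. 'c' (letter)
  2. 'a' (letter)
  3. 't' (letter)
  4. 'e' (letter)
  5. 'r' (letter)
  6. 'p' (letter)
  7. 'i' (letter)
  8. 'l' (letter)
  9. 'l' (letter)
  10. 'a' (letter)
  11. 'r' (letter)
Units from scan: 11
Sound units = 11 units


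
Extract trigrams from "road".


Word: "road" (length 4)
Number of trigrams = 4 - 3 + 1 = 2
  Position 0: "roa"
  Position 1: "oad"
Trigrams = "roa", "oad"


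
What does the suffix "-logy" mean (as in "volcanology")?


Suffix: -logy
Example: volcanology = volcano + -logy
Meaning = study of


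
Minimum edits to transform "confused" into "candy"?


Word 1: "confused" (length 8)
Word 2: "candy" (length 5)
One optimal edit sequence (insert/delete/substitute each cost 1):
  1. keep 'c'
  2. substitute 'o' -> 'a'  (+1)
  3. keep 'n'
  4. delete 'f'  (+1)
  5. delete 'u'  (+1)
  6. delete 's'  (+1)
  7. substitute 'e' -> 'd'  (+1)
  8. substitute 'd' -> 'y'  (+1)
Total edit operations: 6
Edit distance = 6


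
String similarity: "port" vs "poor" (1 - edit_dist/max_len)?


Word 1: "port" (length 4)
Word 2: "poor" (length 4)
One optimal edit sequence:
  1. keep 'p'
  2. keep 'o'
  3. substitute 'r' -> 'o'  (+1)
  4. substitute 't' -> 'r'  (+1)
Edit distance = 2
Max length = max(4, 4) = 4
Similarity = 1 - 2/4
= 0.5000


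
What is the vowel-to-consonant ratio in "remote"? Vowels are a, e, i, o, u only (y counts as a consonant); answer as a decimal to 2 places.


Word: "remote"
Vowels (a,e,i,o,u): 3
Consonants: 3
Ratio = 3/3
= 1.00


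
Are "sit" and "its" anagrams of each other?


Word 1: "sit" → sorted: ist
Word 2: "its" → sorted: ist
Same letters? ist == ist
Anagram = Yes


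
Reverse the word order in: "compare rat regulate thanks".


Original: "compare rat regulate thanks"
Words (1..n): compare | rat | regulate | thanks
Reversed (n..1): thanks | regulate | rat | compare
Result = "thanks regulate rat compare"


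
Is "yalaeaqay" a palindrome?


Word: "yalaeaqay"
Reversed: "yaqaealay"
Forward == Backward? yalaeaqay != yaqaealay
Palindrome = No


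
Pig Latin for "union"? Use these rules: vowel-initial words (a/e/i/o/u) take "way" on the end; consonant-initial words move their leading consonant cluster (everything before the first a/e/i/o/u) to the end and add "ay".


Word: "union"
Starts with vowel → add 'way'
Pig Latin = "unionway"


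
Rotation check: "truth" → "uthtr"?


Word: "truth", Candidate: "uthtr"
Method: check if candidate is substring of word+word
"truthtruth" contains "uthtr"? Yes
Is rotation = Yes


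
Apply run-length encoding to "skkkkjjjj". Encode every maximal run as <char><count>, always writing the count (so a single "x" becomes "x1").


String: "skkkkjjjj"
Scanning for consecutive runs:
  's' x 1
  'k' x 4
  'j' x 4
RLE = "s1k4j4"


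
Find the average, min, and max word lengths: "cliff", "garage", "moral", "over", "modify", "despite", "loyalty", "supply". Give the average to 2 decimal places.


Lengths: "cliff"=5, "garage"=6, "moral"=5, "over"=4, "modify"=6, "despite"=7, "loyalty"=7, "supply"=6
Sum = 46, Count = 8
Average = 46/8 = 5.75
= avg=5.75, min=4, max=7


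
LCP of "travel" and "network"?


Word 1: "travel"
Word 2: "network"
Comparing from start:
  Pos 0: 't' != 'n' (stop)
LCP = "" (length 0)


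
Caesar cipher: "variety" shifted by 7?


Word: "variety"
Shift: 7
Each letter → (letter + shift) mod 26:
  'v' (21) + 7 = 2 → 'c'
  'a' (0) + 7 = 7 → 'h'
  'r' (17) + 7 = 24 → 'y'
  'i' (8) + 7 = 15 → 'p'
  'e' (4) + 7 = 11 → 'l'
  't' (19) + 7 = 0 → 'a'
  'y' (24) + 7 = 5 → 'f'
Result = "chyplaf"


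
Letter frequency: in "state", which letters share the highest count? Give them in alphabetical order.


Word: "state"
Letter counts:
  'a': 1
  'e': 1
  's': 1
  't': 2
Maximum count = 2
Most frequent = 't' (2 times each)


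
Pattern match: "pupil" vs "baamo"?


Pattern of "pupil": [0, 1, 0, 2, 3]
Pattern of "baamo": [0, 1, 1, 2, 3]
Patterns do not match
Same pattern = No


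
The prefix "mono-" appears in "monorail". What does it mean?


Prefix: mono-
Example: monorail = mono- + rail
Meaning = one


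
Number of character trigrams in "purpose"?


Word: "purpose" (length 7)
Number of 3-grams = length - 3 + 1 = 7 - 3 + 1
= 5


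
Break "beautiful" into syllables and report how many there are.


Word: "beautiful"
Syllable breakdown: beau · ti · ful
Counting: 3 parts
= 3 syllables


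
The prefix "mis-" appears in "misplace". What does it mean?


Prefix: mis-
Example: misplace = mis- + place
Meaning = wrongly


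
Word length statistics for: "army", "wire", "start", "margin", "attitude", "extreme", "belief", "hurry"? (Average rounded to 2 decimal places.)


Lengths: "army"=4, "wire"=4, "start"=5, "margin"=6, "attitude"=8, "extreme"=7, "belief"=6, "hurry"=5
Sum = 45, Count = 8
Average = 45/8 = 5.63
= avg=5.63, min=4, max=8


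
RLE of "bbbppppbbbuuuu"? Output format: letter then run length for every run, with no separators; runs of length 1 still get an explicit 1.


String: "bbbppppbbbuuuu"
Scanning for consecutive runs:
  'b' x 3
  'p' x 4
  'b' x 3
  'u' x 4
RLE = "b3p4b3u4"


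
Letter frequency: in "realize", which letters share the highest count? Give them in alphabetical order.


Word: "realize"
Letter counts:
  'a': 1
  'e': 2
  'i': 1
  'l': 1
  'r': 1
  'z': 1
Maximum count = 2
Most frequent = 'e' (2 times each)


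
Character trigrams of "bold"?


Word: "bold" (length 4)
Number of trigrams = 4 - 3 + 1 = 2
  Position 0: "bol"
  Position 1: "old"
Trigrams = "bol", "old"


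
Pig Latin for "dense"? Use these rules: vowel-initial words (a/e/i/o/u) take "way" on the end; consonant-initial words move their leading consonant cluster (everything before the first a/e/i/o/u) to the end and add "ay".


Word: "dense"
Starts with consonant(s) → move to end, add 'ay'
Consonant cluster: "d"
Pig Latin = "enseday"


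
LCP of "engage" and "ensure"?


Word 1: "engage"
Word 2: "ensure"
Comparing from start:
  Pos 0: 'e' == 'e'
  Pos 1: 'n' == 'n'
  Pos 2: 'g' != 's' (stop)
LCP = "en" (length 2)


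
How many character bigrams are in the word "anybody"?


Word: "anybody" (length 7)
Number of 2-grams = length - 2 + 1 = 7 - 2 + 1
= 6


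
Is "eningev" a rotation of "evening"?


Word: "evening", Candidate: "eningev"
Method: check if candidate is substring of word+word
"eveningevening" contains "eningev"? Yes
Is rotation = Yes


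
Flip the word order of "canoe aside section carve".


Original: "canoe aside section carve"
Words (1..n): canoe | aside | section | carve
Reversed (n..1): carve | section | aside | canoe
Result = "carve section aside canoe"


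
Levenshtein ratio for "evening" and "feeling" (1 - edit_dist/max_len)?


Word 1: "evening" (length 7)
Word 2: "feeling" (length 7)
One optimal edit sequence:
  1. substitute 'e' -> 'f'  (+1)
  2. substitute 'v' -> 'e'  (+1)
  3. keep 'e'
  4. substitute 'n' -> 'l'  (+1)
  5. keep 'i'
  6. keep 'n'
  7. keep 'g'
Edit distance = 3
Max length = max(7, 7) = 7
Similarity = 1 - 3/7
= 0.5714


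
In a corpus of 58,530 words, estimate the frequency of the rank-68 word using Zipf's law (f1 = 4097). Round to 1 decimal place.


Zipf's law: f(r) = f(1) / r
f(1) = 4097
f(68) = 4097 / 68
= 60.3 occurrences


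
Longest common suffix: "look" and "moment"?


Word 1: "look"
Word 2: "moment"
Comparing from end:
  Pos -1: 'k' != 't' (stop)
LCS = "" (length 0)


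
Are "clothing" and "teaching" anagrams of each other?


Word 1: "clothing" → sorted: cghilnot
Word 2: "teaching" → sorted: aceghint
Same letters? cghilnot != aceghint
Anagram = No


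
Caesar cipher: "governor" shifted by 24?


Word: "governor"
Shift: 24
Each letter → (letter + shift) mod 26:
  'g' (6) + 24 = 4 → 'e'
  'o' (14) + 24 = 12 → 'm'
  'v' (21) + 24 = 19 → 't'
  'e' (4) + 24 = 2 → 'c'
  'r' (17) + 24 = 15 → 'p'
  'n' (13) + 24 = 11 → 'l'
  'o' (14) + 24 = 12 → 'm'
  'r' (17) + 24 = 15 → 'p'
Result = "emtcplmp"


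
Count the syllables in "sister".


Word: "sister"
Syllable breakdown: sis · ter
Counting: 2 parts
= 2 syllables


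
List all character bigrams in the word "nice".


Word: "nice" (length 4)
Number of bigrams = 4 - 2 + 1 = 3
  Position 0: "ni"
  Position 1: "ic"
  Position 2: "ce"
Bigrams = "ni", "ic", "ce"


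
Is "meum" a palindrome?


Word: "meum"
Reversed: "muem"
Forward == Backward? meum != muem
Palindrome = No


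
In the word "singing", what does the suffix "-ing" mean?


Suffix: -ing
Example: singing = sing + -ing
Meaning = present participle


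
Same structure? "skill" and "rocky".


Pattern of "skill": [0, 1, 2, 3, 3]
Pattern of "rocky": [0, 1, 2, 3, 4]
Patterns do not match
Same pattern = No


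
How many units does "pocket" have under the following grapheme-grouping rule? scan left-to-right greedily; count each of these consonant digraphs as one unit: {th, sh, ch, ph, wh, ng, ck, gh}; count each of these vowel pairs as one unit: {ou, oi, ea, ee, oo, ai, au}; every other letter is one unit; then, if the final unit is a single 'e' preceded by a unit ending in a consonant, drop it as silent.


Word: "pocket" (6 letters)
Left-to-right scan:
  1. 'p' (letter)
  2. 'o' (letter)
  3. 'ck' (digraph)
  4. 'e' (letter)
  5. 't' (letter)
Units from scan: 5
Sound units = 5 units


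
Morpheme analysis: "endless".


Word: "endless"
Morphemes: end | -less
Each morpheme carries meaning
= 2 morphemes


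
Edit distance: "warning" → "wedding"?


Word 1: "warning" (length 7)
Word 2: "wedding" (length 7)
One optimal edit sequence (insert/delete/substitute each cost 1):
  1. keep 'w'
  2. substitute 'a' -> 'e'  (+1)
  3. substitute 'r' -> 'd'  (+1)
  4. substitute 'n' -> 'd'  (+1)
  5. keep 'i'
  6. keep 'n'
  7. keep 'g'
Total edit operations: 3
Edit distance = 3


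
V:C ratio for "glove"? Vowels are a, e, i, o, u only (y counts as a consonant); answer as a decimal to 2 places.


Word: "glove"
Vowels (a,e,i,o,u): 2
Consonants: 3
Ratio = 2/3
= 0.67


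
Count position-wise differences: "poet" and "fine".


Comparing character by character (same length = 4):
  Pos 0: 'p' vs 'f' !=
  Pos 1: 'o' vs 'i' !=
  Pos 2: 'e' vs 'n' !=
  Pos 3: 't' vs 'e' !=
Hamming distance = 4


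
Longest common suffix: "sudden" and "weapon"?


Word 1: "sudden"
Word 2: "weapon"
Comparing from end:
  Pos -1: 'n' == 'n'
  Pos -2: 'e' != 'o' (stop)
LCS = "n" (length 1)


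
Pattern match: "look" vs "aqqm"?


Pattern of "look": [0, 1, 1, 2]
Pattern of "aqqm": [0, 1, 1, 2]
Patterns match
Same pattern = Yes


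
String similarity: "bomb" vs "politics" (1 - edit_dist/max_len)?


Word 1: "bomb" (length 4)
Word 2: "politics" (length 8)
One optimal edit sequence:
  1. substitute 'b' -> 'p'  (+1)
  2. keep 'o'
  3. insert 'l'  (+1)
  4. insert 'i'  (+1)
  5. insert 't'  (+1)
  6. insert 'i'  (+1)
  7. substitute 'm' -> 'c'  (+1)
  8. substitute 'b' -> 's'  (+1)
Edit distance = 7
Max length = max(4, 8) = 8
Similarity = 1 - 7/8
= 0.1250


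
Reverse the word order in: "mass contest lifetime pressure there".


Original: "mass contest lifetime pressure there"
Words (1..n): mass | contest | lifetime | pressure | there
Reversed (n..1): there | pressure | lifetime | contest | mass
Result = "there pressure lifetime contest mass"


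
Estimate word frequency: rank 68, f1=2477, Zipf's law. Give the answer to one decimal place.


Zipf's law: f(r) = f(1) / r
f(1) = 2477
f(68) = 2477 / 68
= 36.4 occurrences


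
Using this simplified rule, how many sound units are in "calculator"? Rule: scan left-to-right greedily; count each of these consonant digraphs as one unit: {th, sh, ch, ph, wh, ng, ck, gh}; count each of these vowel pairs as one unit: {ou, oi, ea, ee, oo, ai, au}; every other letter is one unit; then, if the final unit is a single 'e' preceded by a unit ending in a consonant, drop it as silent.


Word: "calculator" (10 letters)
Left-to-right scan:
  [1] 'c' (letter)
  [2] 'a' (letter)
  [3] 'l' (letter)
  [4] 'c' (letter)
  [5] 'u' (letter)
  [6] 'l' (letter)
  [7] 'a' (letter)
  [8] 't' (letter)
  [9] 'o' (letter)
  [10] 'r' (letter)
Units from scan: 10
Sound units = 10 units


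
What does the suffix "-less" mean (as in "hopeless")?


Suffix: -less
As in: hopeless -> hope + -less
Meaning = without


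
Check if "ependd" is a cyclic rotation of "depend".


Word: "depend", Candidate: "ependd"
Method: check if candidate is substring of word+word
"dependdepend" contains "ependd"? Yes
Is rotation = Yes


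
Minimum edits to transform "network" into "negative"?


Word 1: "network" (length 7)
Word 2: "negative" (length 8)
One optimal edit sequence (insert/delete/substitute each cost 1):
  1. keep 'n'
  2. keep 'e'
  3. insert 'g'  (+1)
  4. substitute 't' -> 'a'  (+1)
  5. substitute 'w' -> 't'  (+1)
  6. substitute 'o' -> 'i'  (+1)
  7. substitute 'r' -> 'v'  (+1)
  8. substitute 'k' -> 'e'  (+1)
Total edit operations: 6
Edit distance = 6


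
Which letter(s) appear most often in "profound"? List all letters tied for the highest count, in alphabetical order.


Word: "profound"
Letter counts:
  'd': 1
  'f': 1
  'n': 1
  'o': 2
  'p': 1
  'r': 1
  'u': 1
Maximum count = 2
Most frequent = 'o' (2 times each)


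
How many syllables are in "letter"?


Word: "letter"
Syllable breakdown: let-ter
Counting: 2 parts
= 2 syllables


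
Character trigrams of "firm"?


Word: "firm" (length 4)
Number of trigrams = 4 - 3 + 1 = 2
  Position 0: "fir"
  Position 1: "irm"
Trigrams = "fir", "irm"


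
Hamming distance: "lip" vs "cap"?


Comparing character by character (same length = 3):
  Pos 0: 'l' vs 'c' !=
  Pos 1: 'i' vs 'a' !=
  Pos 2: 'p' vs 'p' =
Hamming distance = 2


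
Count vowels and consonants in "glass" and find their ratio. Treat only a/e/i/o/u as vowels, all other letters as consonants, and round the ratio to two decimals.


Word: "glass"
Vowels (a,e,i,o,u): 1
Consonants: 4
Ratio = 1/4
= 0.25


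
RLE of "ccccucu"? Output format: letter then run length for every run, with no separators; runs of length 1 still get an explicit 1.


String: "ccccucu"
Scanning for consecutive runs:
  'c' x 4
  'u' x 1
  'c' x 1
  'u' x 1
RLE = "c4u1c1u1"


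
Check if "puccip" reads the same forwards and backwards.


Word: "puccip"
Reversed: "piccup"
Forward == Backward? puccip != piccup
Palindrome = No


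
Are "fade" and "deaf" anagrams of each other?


Word 1: "fade" → sorted: adef
Word 2: "deaf" → sorted: adef
Same letters? adef == adef
Anagram = Yes


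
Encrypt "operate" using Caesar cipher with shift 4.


Word: "operate"
Shift: 4
Each letter → (letter + shift) mod 26:
  'o' (14) + 4 = 18 → 's'
  'p' (15) + 4 = 19 → 't'
  'e' (4) + 4 = 8 → 'i'
  'r' (17) + 4 = 21 → 'v'
  'a' (0) + 4 = 4 → 'e'
  't' (19) + 4 = 23 → 'x'
  'e' (4) + 4 = 8 → 'i'
Result = "stivexi"


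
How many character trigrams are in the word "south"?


Word: "south" (length 5)
Number of 3-grams = length - 3 + 1 = 5 - 3 + 1
= 3


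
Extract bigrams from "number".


Word: "number" (length 6)
Number of bigrams = 6 - 2 + 1 = 5
  Position 0: "nu"
  Position 1: "um"
  Position 2: "mb"
  Position 3: "be"
  Position 4: "er"
Bigrams = "nu", "um", "mb", "be", "er"


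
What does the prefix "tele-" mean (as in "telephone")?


Prefix: tele-
As in: telephone -> tele- + phone
Meaning = distant


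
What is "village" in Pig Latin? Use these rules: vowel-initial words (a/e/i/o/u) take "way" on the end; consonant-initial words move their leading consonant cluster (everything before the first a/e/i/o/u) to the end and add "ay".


Word: "village"
Starts with consonant(s) → move to end, add 'ay'
Consonant cluster: "v"
Pig Latin = "illagevay"


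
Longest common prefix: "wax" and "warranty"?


Word 1: "wax"
Word 2: "warranty"
Comparing from start:
  Pos 0: 'w' == 'w'
  Pos 1: 'a' == 'a'
  Pos 2: 'x' != 'r' (stop)
LCP = "wa" (length 2)


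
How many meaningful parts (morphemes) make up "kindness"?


Word: "kindness"
Morphemes: kind / -ness
Each morpheme carries meaning
= 2 morphemes


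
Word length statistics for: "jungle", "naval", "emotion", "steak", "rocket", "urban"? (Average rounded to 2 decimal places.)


Lengths: "jungle"=6, "naval"=5, "emotion"=7, "steak"=5, "rocket"=6, "urban"=5
Sum = 34, Count = 6
Average = 34/6 = 5.67
= avg=5.67, min=5, max=7


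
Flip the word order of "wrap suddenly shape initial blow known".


Original: "wrap suddenly shape initial blow known"
Words (1..n): wrap | suddenly | shape | initial | blow | known
Reversed (n..1): known | blow | initial | shape | suddenly | wrap
Result = "known blow initial shape suddenly wrap"


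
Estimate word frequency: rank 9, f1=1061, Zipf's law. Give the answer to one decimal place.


Zipf's law: f(r) = f(1) / r
f(1) = 1061
f(9) = 1061 / 9
= 117.9 occurrences


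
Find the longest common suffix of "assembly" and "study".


Word 1: "assembly"
Word 2: "study"
Comparing from end:
  Pos -1: 'y' == 'y'
  Pos -2: 'l' != 'd' (stop)
LCS = "y" (length 1)


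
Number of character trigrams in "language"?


Word: "language" (length 8)
Number of 3-grams = length - 3 + 1 = 8 - 3 + 1
= 6


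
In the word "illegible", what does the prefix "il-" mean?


Prefix: il-
Example: illegible (il- + legible)
Meaning = not


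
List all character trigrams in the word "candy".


Word: "candy" (length 5)
Number of trigrams = 5 - 3 + 1 = 3
  Position 0: "can"
  Position 1: "and"
  Position 2: "ndy"
Trigrams = "can", "and", "ndy"


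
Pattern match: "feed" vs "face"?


Pattern of "feed": [0, 1, 1, 2]
Pattern of "face": [0, 1, 2, 3]
Patterns do not match
Same pattern = No


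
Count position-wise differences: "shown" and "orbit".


Comparing character by character (same length = 5):
  Pos 0: 's' vs 'o' !=
  Pos 1: 'h' vs 'r' !=
  Pos 2: 'o' vs 'b' !=
  Pos 3: 'w' vs 'i' !=
  Pos 4: 'n' vs 't' !=
Hamming distance = 5


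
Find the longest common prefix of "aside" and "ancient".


Word 1: "aside"
Word 2: "ancient"
Comparing from start:
  Pos 0: 'a' == 'a'
  Pos 1: 's' != 'n' (stop)
LCP = "a" (length 1)
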